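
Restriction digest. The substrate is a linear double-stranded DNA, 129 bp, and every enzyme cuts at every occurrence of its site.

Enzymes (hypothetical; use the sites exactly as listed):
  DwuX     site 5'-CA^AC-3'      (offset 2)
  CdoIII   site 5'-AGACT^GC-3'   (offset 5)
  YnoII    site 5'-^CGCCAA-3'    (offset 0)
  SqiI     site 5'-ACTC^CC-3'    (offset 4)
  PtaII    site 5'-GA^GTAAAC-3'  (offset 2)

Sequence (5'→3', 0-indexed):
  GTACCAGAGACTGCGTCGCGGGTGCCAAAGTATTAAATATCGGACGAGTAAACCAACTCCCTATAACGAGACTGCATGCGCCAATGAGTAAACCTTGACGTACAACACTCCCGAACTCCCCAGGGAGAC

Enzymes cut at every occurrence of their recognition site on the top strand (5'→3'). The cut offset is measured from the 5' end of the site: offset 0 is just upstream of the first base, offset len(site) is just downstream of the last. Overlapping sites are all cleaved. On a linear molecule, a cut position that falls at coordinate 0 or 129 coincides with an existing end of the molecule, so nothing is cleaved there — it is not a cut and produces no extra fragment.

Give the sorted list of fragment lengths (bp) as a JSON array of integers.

[4,5,6,8,8,9,11,12,14,17,35]

Per-enzyme occurrences:
  DwuX CAAC/2: at [53, 102] ⇒ [55, 104]
  CdoIII AGACTGC/5: at [7, 68] ⇒ [12, 73]
  YnoII CGCCAA/0: at [78] ⇒ [78]
  SqiI ACTCCC/4: at [55, 106, 114] ⇒ [59, 110, 118]
  PtaII GAGTAAAC/2: at [45, 85] ⇒ [47, 87]

All cut coordinates (distinct, sorted): [12, 47, 55, 59, 73, 78, 87, 104, 110, 118]

Fragment lengths:
  [0,12): 12 bp
  [12,47): 35 bp
  [47,55): 8 bp
  [55,59): 4 bp
  [59,73): 14 bp
  [73,78): 5 bp
  [78,87): 9 bp
  [87,104): 17 bp
  [104,110): 6 bp
  [110,118): 8 bp
  [118,129): 11 bp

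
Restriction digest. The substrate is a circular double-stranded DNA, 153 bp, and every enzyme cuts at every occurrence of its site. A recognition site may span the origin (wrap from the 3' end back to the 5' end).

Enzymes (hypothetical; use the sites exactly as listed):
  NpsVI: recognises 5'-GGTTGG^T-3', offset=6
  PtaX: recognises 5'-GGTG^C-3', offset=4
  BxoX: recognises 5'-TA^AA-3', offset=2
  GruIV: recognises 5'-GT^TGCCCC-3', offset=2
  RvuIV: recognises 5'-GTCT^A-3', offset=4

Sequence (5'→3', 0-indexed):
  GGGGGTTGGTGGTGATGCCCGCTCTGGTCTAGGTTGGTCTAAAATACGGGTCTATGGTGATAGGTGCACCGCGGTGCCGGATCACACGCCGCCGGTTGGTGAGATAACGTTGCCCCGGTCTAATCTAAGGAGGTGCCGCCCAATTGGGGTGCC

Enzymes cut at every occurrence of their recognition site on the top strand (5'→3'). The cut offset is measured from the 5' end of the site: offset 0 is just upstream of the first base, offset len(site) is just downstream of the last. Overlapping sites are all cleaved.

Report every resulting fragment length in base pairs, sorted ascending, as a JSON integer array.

Site scan:
  NpsVI (GGTTGGT, off=6): starts [3, 31, 93] → cuts [9, 37, 99]
  PtaX (GGTGC, off=4): starts [62, 72, 131, 147] → cuts [66, 76, 135, 151]
  BxoX (TAAA, off=2): starts [39] → cuts [41]
  GruIV (GTTGCCCC, off=2): starts [108] → cuts [110]
  RvuIV (GTCTA, off=4): starts [26, 36, 49, 117] → cuts [30, 40, 53, 121]

All cut coordinates (distinct, sorted): [9, 30, 37, 40, 41, 53, 66, 76, 99, 110, 121, 135, 151]

Fragments:
  9→30: 21 bp
  30→37: 7 bp
  37→40: 3 bp
  40→41: 1 bp
  41→53: 12 bp
  53→66: 13 bp
  66→76: 10 bp
  76→99: 23 bp
  99→110: 11 bp
  110→121: 11 bp
  121→135: 14 bp
  135→151: 16 bp
  151→9 (wrap): 153-151+9 = 11 bp

[1,3,7,10,11,11,11,12,13,14,16,21,23]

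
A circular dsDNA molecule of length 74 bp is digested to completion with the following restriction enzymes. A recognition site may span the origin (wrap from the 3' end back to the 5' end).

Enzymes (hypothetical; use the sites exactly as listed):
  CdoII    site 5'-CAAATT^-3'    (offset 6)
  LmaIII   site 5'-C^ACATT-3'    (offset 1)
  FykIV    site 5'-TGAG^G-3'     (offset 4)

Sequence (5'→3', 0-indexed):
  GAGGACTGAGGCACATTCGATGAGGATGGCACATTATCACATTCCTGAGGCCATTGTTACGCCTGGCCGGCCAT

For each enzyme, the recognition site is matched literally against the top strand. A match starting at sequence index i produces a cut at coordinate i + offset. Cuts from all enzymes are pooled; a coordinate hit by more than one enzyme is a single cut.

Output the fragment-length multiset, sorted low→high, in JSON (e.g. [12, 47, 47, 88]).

Site scan:
  CdoII (CAAATT, off=6): no sites
  LmaIII (CACATT, off=1): starts [11, 29, 37] → cuts [12, 30, 38]
  FykIV (TGAGG, off=4): starts [6, 20, 45, 73] → cuts [3, 10, 24, 49]

Pooled cuts: [3, 10, 12, 24, 30, 38, 49]

Fragment lengths:
  3→10: 7 bp
  10→12: 2 bp
  12→24: 12 bp
  24→30: 6 bp
  30→38: 8 bp
  38→49: 11 bp
  49→3 (wrap): 74-49+3 = 28 bp

[2,6,7,8,11,12,28]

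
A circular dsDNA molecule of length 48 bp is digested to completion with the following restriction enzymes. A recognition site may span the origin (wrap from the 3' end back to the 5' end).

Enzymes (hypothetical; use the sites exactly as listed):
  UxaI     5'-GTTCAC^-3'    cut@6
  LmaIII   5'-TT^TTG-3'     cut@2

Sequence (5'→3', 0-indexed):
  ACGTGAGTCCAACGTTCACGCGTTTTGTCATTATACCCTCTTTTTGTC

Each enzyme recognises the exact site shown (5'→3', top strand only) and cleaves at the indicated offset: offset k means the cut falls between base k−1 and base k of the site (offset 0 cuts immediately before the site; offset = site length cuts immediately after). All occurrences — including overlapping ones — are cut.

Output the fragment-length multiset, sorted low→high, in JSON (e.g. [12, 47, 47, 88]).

[5,19,24]

Per-enzyme occurrences:
  UxaI GTTCAC/6: at [13] ⇒ [19]
  LmaIII TTTTG/2: at [22, 41] ⇒ [24, 43]

Pooled cuts: [19, 24, 43]

Fragments:
  19→24: 5 bp
  24→43: 19 bp
  43→19 (wrap): 48-43+19 = 24 bp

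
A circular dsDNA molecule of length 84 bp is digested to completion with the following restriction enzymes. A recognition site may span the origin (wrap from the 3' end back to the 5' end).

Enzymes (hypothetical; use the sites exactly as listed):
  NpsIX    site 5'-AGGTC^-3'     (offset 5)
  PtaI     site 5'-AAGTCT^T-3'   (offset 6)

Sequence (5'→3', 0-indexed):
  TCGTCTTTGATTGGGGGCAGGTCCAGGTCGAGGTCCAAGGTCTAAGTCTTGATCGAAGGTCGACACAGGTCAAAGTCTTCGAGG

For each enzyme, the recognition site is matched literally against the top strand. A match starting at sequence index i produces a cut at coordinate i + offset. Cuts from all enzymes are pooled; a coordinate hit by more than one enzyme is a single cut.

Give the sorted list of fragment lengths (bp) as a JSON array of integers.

Per-enzyme occurrences:
  NpsIX AGGTC/5: at [18, 24, 30, 37, 56, 66, 81] ⇒ [2, 23, 29, 35, 42, 61, 71]
  PtaI AAGTCTT/6: at [43, 72] ⇒ [49, 78]

All cut coordinates (distinct, sorted): [2, 23, 29, 35, 42, 49, 61, 71, 78]

Fragments:
  2→23: 21 bp
  23→29: 6 bp
  29→35: 6 bp
  35→42: 7 bp
  42→49: 7 bp
  49→61: 12 bp
  61→71: 10 bp
  71→78: 7 bp
  78→2 (wrap): 84-78+2 = 8 bp

[6,6,7,7,7,8,10,12,21]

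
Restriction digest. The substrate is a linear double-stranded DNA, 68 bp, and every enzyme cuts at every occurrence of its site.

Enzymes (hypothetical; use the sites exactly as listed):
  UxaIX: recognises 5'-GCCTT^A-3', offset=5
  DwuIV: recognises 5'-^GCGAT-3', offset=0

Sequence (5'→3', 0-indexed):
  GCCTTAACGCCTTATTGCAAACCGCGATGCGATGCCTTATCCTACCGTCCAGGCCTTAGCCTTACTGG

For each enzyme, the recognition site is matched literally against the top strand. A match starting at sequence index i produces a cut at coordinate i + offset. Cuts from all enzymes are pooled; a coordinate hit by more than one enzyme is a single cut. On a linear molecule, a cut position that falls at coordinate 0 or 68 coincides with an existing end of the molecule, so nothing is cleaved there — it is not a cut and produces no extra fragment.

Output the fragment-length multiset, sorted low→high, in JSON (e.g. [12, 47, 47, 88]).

Site scan:
  UxaIX GCCTTA/5: at [0, 8, 33, 52, 58] ⇒ [5, 13, 38, 57, 63]
  DwuIV GCGAT/0: at [23, 28] ⇒ [23, 28]

Pooled cuts: [5, 13, 23, 28, 38, 57, 63]

Fragment lengths:
  [0,5): 5 bp
  [5,13): 8 bp
  [13,23): 10 bp
  [23,28): 5 bp
  [28,38): 10 bp
  [38,57): 19 bp
  [57,63): 6 bp
  [63,68): 5 bp

[5,5,5,6,8,10,10,19]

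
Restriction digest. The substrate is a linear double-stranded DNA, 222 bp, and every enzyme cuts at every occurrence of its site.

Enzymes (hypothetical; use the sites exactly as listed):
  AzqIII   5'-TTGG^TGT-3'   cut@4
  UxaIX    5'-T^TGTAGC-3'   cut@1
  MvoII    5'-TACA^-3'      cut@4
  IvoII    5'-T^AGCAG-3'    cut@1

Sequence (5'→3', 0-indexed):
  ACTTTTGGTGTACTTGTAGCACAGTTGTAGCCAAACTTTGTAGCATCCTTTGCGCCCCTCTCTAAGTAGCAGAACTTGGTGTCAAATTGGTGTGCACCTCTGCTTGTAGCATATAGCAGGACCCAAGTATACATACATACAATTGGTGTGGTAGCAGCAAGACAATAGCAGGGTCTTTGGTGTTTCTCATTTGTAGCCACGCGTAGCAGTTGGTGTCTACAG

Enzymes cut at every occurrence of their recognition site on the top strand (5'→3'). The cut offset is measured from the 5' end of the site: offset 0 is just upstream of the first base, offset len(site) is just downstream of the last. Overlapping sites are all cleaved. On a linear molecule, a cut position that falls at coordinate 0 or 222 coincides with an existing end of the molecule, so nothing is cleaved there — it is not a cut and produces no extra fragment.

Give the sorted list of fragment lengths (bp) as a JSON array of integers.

Scan for sites:
  AzqIII (TTGGTGT, off=4): starts [4, 75, 86, 142, 176, 209] → cuts [8, 79, 90, 146, 180, 213]
  UxaIX (TTGTAGC, off=1): starts [13, 24, 37, 103, 190] → cuts [14, 25, 38, 104, 191]
  MvoII (TACA, off=4): starts [129, 133, 137, 217] → cuts [133, 137, 141, 221]
  IvoII (TAGCAG, off=1): starts [66, 113, 151, 165, 203] → cuts [67, 114, 152, 166, 204]

Pooled cuts: [8, 14, 25, 38, 67, 79, 90, 104, 114, 133, 137, 141, 146, 152, 166, 180, 191, 204, 213, 221]

Fragments:
  [0,8): 8 bp
  [8,14): 6 bp
  [14,25): 11 bp
  [25,38): 13 bp
  [38,67): 29 bp
  [67,79): 12 bp
  [79,90): 11 bp
  [90,104): 14 bp
  [104,114): 10 bp
  [114,133): 19 bp
  [133,137): 4 bp
  [137,141): 4 bp
  [141,146): 5 bp
  [146,152): 6 bp
  [152,166): 14 bp
  [166,180): 14 bp
  [180,191): 11 bp
  [191,204): 13 bp
  [204,213): 9 bp
  [213,221): 8 bp
  [221,222): 1 bp

[1,4,4,5,6,6,8,8,9,10,11,11,11,12,13,13,14,14,14,19,29]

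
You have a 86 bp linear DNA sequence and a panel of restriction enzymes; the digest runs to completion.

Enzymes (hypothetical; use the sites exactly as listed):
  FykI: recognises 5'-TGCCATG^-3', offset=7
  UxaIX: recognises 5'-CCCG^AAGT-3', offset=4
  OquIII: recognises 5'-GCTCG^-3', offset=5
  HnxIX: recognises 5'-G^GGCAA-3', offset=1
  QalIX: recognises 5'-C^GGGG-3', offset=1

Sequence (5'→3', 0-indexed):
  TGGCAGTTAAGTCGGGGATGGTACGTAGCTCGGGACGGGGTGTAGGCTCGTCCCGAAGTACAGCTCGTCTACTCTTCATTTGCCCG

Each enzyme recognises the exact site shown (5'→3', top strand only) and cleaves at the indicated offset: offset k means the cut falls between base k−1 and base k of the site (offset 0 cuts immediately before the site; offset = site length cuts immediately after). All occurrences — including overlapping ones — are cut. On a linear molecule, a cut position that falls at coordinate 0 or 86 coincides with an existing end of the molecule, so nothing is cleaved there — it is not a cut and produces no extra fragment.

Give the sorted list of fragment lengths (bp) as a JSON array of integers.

[4,5,12,13,14,19,19]

Site scan:
  FykI (TGCCATG, off=7): no sites
  UxaIX CCCGAAGT/4: at [51] ⇒ [55]
  OquIII GCTCG/5: at [27, 45, 62] ⇒ [32, 50, 67]
  HnxIX (GGGCAA, off=1): no sites
  QalIX CGGGG/1: at [12, 35] ⇒ [13, 36]

All cut coordinates (distinct, sorted): [13, 32, 36, 50, 55, 67]

Fragments:
  [0,13): 13 bp
  [13,32): 19 bp
  [32,36): 4 bp
  [36,50): 14 bp
  [50,55): 5 bp
  [55,67): 12 bp
  [67,86): 19 bp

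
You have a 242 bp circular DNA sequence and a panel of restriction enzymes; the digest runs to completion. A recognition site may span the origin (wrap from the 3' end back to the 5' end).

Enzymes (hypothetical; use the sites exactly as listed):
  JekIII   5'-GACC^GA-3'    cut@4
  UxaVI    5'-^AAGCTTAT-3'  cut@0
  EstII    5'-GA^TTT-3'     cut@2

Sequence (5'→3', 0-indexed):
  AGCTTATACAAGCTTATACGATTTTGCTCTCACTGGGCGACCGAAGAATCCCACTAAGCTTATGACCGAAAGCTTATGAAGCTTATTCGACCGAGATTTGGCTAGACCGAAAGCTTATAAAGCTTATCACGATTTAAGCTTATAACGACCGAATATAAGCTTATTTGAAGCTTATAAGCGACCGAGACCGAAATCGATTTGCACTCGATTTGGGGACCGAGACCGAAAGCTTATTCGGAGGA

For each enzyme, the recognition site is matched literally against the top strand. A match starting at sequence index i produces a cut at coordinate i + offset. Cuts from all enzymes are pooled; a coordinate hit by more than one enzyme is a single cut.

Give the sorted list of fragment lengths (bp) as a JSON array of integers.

Scan for sites:
  JekIII (GACCGA, off=4): starts [38, 63, 88, 104, 146, 179, 185, 214, 220] → cuts [42, 67, 92, 108, 150, 183, 189, 218, 224]
  UxaVI (AAGCTTAT, off=0): starts [9, 55, 69, 78, 110, 119, 135, 156, 167, 226, 241] → cuts [9, 55, 69, 78, 110, 119, 135, 156, 167, 226, 241]
  EstII (GATTT, off=2): starts [19, 94, 130, 195, 206] → cuts [21, 96, 132, 197, 208]

Pooled cuts: [9, 21, 42, 55, 67, 69, 78, 92, 96, 108, 110, 119, 132, 135, 150, 156, 167, 183, 189, 197, 208, 218, 224, 226, 241]

Fragments:
  9→21: 12 bp
  21→42: 21 bp
  42→55: 13 bp
  55→67: 12 bp
  67→69: 2 bp
  69→78: 9 bp
  78→92: 14 bp
  92→96: 4 bp
  96→108: 12 bp
  108→110: 2 bp
  110→119: 9 bp
  119→132: 13 bp
  132→135: 3 bp
  135→150: 15 bp
  150→156: 6 bp
  156→167: 11 bp
  167→183: 16 bp
  183→189: 6 bp
  189→197: 8 bp
  197→208: 11 bp
  208→218: 10 bp
  218→224: 6 bp
  224→226: 2 bp
  226→241: 15 bp
  241→9 (wrap): 242-241+9 = 10 bp

[2,2,2,3,4,6,6,6,8,9,9,10,10,11,11,12,12,12,13,13,14,15,15,16,21]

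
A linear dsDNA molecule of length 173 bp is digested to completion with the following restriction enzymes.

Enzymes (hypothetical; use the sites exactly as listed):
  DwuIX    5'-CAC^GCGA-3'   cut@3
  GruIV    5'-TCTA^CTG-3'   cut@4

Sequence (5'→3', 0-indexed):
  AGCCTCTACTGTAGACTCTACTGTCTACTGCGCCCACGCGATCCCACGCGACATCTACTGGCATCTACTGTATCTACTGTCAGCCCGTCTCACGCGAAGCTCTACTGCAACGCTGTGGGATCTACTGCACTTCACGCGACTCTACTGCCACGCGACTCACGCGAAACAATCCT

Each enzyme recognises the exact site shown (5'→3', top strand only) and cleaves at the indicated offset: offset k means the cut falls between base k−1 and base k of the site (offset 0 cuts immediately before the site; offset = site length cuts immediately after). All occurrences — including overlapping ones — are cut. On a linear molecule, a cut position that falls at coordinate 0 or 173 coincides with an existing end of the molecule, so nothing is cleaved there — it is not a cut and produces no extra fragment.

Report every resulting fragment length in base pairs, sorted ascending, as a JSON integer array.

[7,7,8,9,9,9,10,10,10,10,11,11,12,13,17,20]

Site scan:
  DwuIX (CACGCGA, off=3): starts [34, 44, 90, 132, 148, 157] → cuts [37, 47, 93, 135, 151, 160]
  GruIV (TCTACTG, off=4): starts [4, 16, 23, 53, 63, 72, 100, 120, 140] → cuts [8, 20, 27, 57, 67, 76, 104, 124, 144]

All cut coordinates (distinct, sorted): [8, 20, 27, 37, 47, 57, 67, 76, 93, 104, 124, 135, 144, 151, 160]

Fragments:
  [0,8): 8 bp
  [8,20): 12 bp
  [20,27): 7 bp
  [27,37): 10 bp
  [37,47): 10 bp
  [47,57): 10 bp
  [57,67): 10 bp
  [67,76): 9 bp
  [76,93): 17 bp
  [93,104): 11 bp
  [104,124): 20 bp
  [124,135): 11 bp
  [135,144): 9 bp
  [144,151): 7 bp
  [151,160): 9 bp
  [160,173): 13 bp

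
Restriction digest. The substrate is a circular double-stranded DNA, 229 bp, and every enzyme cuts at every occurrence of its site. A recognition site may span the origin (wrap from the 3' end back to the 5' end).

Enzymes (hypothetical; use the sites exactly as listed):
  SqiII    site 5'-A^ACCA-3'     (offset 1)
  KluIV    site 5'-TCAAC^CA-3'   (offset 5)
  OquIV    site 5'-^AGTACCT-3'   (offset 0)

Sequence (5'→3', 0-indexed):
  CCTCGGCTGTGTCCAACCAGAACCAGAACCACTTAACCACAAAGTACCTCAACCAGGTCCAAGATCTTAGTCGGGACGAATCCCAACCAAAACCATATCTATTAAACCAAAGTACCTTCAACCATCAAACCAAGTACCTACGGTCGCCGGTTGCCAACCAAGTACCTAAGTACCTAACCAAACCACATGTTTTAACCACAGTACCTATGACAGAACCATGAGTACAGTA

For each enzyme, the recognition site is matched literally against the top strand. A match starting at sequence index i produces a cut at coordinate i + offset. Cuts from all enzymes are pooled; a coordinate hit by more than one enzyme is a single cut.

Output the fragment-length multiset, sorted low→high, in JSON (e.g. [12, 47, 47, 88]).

Site scan:
  SqiII (AACCA, off=1): starts [14, 20, 26, 34, 50, 84, 90, 104, 119, 127, 155, 175, 180, 193, 213] → cuts [15, 21, 27, 35, 51, 85, 91, 105, 120, 128, 156, 176, 181, 194, 214]
  KluIV (TCAACCA, off=5): starts [48, 117] → cuts [53, 122]
  OquIV (AGTACCT, off=0): starts [42, 110, 132, 160, 168, 199, 225] → cuts [42, 110, 132, 160, 168, 199, 225]

All cut coordinates (distinct, sorted): [15, 21, 27, 35, 42, 51, 53, 85, 91, 105, 110, 120, 122, 128, 132, 156, 160, 168, 176, 181, 194, 199, 214, 225]

Fragments:
  15→21: 6 bp
  21→27: 6 bp
  27→35: 8 bp
  35→42: 7 bp
  42→51: 9 bp
  51→53: 2 bp
  53→85: 32 bp
  85→91: 6 bp
  91→105: 14 bp
  105→110: 5 bp
  110→120: 10 bp
  120→122: 2 bp
  122→128: 6 bp
  128→132: 4 bp
  132→156: 24 bp
  156→160: 4 bp
  160→168: 8 bp
  168→176: 8 bp
  176→181: 5 bp
  181→194: 13 bp
  194→199: 5 bp
  199→214: 15 bp
  214→225: 11 bp
  225→15 (wrap): 229-225+15 = 19 bp

[2,2,4,4,5,5,5,6,6,6,6,7,8,8,8,9,10,11,13,14,15,19,24,32]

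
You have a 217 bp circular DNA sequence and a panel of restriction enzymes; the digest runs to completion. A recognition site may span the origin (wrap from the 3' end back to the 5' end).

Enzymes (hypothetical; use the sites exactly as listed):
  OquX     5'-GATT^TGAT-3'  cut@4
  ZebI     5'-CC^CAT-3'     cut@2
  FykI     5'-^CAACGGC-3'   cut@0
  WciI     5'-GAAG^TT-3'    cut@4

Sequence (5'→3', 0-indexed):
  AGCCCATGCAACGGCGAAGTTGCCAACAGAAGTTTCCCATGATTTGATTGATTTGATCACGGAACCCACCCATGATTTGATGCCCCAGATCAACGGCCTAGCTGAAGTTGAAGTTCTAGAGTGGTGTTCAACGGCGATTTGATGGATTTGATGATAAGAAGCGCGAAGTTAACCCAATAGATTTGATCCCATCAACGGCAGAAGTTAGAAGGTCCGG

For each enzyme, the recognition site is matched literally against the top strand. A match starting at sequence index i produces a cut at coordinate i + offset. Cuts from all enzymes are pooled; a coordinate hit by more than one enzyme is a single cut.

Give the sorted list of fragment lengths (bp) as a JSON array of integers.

[3,4,5,6,6,7,7,9,9,11,11,12,13,13,15,15,17,17,17,20]

Scan for sites:
  OquX GATTTGAT/4: at [40, 49, 73, 135, 144, 179] ⇒ [44, 53, 77, 139, 148, 183]
  ZebI CCCAT/2: at [2, 35, 68, 187] ⇒ [4, 37, 70, 189]
  FykI CAACGGC/0: at [8, 90, 128, 192] ⇒ [8, 90, 128, 192]
  WciI GAAGTT/4: at [15, 28, 103, 109, 164, 200] ⇒ [19, 32, 107, 113, 168, 204]

Pooled cuts: [4, 8, 19, 32, 37, 44, 53, 70, 77, 90, 107, 113, 128, 139, 148, 168, 183, 189, 192, 204]

Fragments:
  4→8: 4 bp
  8→19: 11 bp
  19→32: 13 bp
  32→37: 5 bp
  37→44: 7 bp
  44→53: 9 bp
  53→70: 17 bp
  70→77: 7 bp
  77→90: 13 bp
  90→107: 17 bp
  107→113: 6 bp
  113→128: 15 bp
  128→139: 11 bp
  139→148: 9 bp
  148→168: 20 bp
  168→183: 15 bp
  183→189: 6 bp
  189→192: 3 bp
  192→204: 12 bp
  204→4 (wrap): 217-204+4 = 17 bp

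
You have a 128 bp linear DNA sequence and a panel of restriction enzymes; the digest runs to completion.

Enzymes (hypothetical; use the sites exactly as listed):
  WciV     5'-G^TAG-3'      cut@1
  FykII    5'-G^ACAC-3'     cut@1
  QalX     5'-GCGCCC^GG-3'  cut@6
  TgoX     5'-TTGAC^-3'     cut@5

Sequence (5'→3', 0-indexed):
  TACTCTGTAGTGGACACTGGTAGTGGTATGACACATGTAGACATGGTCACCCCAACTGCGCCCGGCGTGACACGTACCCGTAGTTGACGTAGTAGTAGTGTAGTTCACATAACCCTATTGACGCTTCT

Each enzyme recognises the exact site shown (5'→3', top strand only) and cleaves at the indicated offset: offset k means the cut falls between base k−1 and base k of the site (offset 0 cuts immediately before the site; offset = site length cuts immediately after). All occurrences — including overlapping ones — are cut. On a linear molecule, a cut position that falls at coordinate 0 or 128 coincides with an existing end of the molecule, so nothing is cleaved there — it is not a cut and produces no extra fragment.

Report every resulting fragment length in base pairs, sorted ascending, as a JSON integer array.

Site scan:
  WciV GTAG/1: at [6, 19, 36, 79, 88, 91, 94, 99] ⇒ [7, 20, 37, 80, 89, 92, 95, 100]
  FykII GACAC/1: at [12, 29, 68] ⇒ [13, 30, 69]
  QalX GCGCCCGG/6: at [57] ⇒ [63]
  TgoX TTGAC/5: at [83, 117] ⇒ [88, 122]

Pooled cuts: [7, 13, 20, 30, 37, 63, 69, 80, 88, 89, 92, 95, 100, 122]

Fragment lengths:
  [0,7): 7 bp
  [7,13): 6 bp
  [13,20): 7 bp
  [20,30): 10 bp
  [30,37): 7 bp
  [37,63): 26 bp
  [63,69): 6 bp
  [69,80): 11 bp
  [80,88): 8 bp
  [88,89): 1 bp
  [89,92): 3 bp
  [92,95): 3 bp
  [95,100): 5 bp
  [100,122): 22 bp
  [122,128): 6 bp

[1,3,3,5,6,6,6,7,7,7,8,10,11,22,26]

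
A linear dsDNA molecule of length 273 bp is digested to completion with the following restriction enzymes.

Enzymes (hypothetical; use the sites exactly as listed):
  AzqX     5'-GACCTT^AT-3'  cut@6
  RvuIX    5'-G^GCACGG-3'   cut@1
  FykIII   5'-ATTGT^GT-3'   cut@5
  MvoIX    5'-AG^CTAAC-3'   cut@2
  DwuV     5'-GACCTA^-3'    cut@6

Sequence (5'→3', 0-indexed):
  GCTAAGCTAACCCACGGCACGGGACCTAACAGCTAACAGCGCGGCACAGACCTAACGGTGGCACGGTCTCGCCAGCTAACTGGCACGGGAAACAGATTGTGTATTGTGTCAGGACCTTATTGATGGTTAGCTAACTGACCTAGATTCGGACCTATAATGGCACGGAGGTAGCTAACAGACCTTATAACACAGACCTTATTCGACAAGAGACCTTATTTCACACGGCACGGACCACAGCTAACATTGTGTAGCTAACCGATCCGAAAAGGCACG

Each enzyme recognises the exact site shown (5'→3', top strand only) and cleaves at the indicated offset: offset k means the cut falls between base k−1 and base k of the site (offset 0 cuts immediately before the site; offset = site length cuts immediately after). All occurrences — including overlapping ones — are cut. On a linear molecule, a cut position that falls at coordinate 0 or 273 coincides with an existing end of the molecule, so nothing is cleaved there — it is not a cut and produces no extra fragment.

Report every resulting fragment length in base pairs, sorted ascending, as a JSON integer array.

[4,4,5,6,6,7,7,10,10,10,11,12,12,12,12,12,12,13,14,15,17,18,22,22]

Scan for sites:
  AzqX (GACCTTAT, off=6): starts [112, 177, 191, 208] → cuts [118, 183, 197, 214]
  RvuIX (GGCACGG, off=1): starts [15, 59, 81, 158, 223] → cuts [16, 60, 82, 159, 224]
  FykIII (ATTGTGT, off=5): starts [95, 102, 242] → cuts [100, 107, 247]
  MvoIX (AGCTAAC, off=2): starts [4, 30, 73, 128, 169, 235, 249] → cuts [6, 32, 75, 130, 171, 237, 251]
  DwuV (GACCTA, off=6): starts [22, 48, 136, 148] → cuts [28, 54, 142, 154]

Pooled cuts: [6, 16, 28, 32, 54, 60, 75, 82, 100, 107, 118, 130, 142, 154, 159, 171, 183, 197, 214, 224, 237, 247, 251]

Fragment lengths:
  [0,6): 6 bp
  [6,16): 10 bp
  [16,28): 12 bp
  [28,32): 4 bp
  [32,54): 22 bp
  [54,60): 6 bp
  [60,75): 15 bp
  [75,82): 7 bp
  [82,100): 18 bp
  [100,107): 7 bp
  [107,118): 11 bp
  [118,130): 12 bp
  [130,142): 12 bp
  [142,154): 12 bp
  [154,159): 5 bp
  [159,171): 12 bp
  [171,183): 12 bp
  [183,197): 14 bp
  [197,214): 17 bp
  [214,224): 10 bp
  [224,237): 13 bp
  [237,247): 10 bp
  [247,251): 4 bp
  [251,273): 22 bp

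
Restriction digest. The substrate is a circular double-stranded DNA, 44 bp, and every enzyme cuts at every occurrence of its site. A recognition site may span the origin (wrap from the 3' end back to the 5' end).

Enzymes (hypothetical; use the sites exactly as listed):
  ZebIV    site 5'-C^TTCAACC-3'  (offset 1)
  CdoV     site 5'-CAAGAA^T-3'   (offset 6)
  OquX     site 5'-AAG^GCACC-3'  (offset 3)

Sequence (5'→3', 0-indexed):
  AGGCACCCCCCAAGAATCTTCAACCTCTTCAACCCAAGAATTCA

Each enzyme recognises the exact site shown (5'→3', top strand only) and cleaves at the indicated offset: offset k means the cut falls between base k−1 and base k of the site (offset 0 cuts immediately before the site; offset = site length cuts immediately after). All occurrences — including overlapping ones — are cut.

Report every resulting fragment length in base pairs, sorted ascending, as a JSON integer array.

Scan for sites:
  ZebIV CTTCAACC/1: at [17, 26] ⇒ [18, 27]
  CdoV CAAGAAT/6: at [10, 34] ⇒ [16, 40]
  OquX AAGGCACC/3: at [43] ⇒ [2]

All cut coordinates (distinct, sorted): [2, 16, 18, 27, 40]

Fragments:
  2→16: 14 bp
  16→18: 2 bp
  18→27: 9 bp
  27→40: 13 bp
  40→2 (wrap): 44-40+2 = 6 bp

[2,6,9,13,14]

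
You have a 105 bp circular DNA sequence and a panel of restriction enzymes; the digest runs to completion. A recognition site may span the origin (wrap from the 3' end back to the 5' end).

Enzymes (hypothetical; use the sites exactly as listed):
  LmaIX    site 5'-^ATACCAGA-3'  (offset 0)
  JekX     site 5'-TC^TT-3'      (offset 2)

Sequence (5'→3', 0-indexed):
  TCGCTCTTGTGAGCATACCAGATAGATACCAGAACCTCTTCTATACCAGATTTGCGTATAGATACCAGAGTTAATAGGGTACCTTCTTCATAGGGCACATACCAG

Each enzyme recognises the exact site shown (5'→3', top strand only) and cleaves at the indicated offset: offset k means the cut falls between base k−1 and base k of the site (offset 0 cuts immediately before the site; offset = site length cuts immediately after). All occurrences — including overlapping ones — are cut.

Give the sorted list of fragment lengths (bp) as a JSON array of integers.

[4,8,11,13,19,25,25]

Scan for sites:
  LmaIX (ATACCAGA, off=0): starts [14, 25, 42, 61] → cuts [14, 25, 42, 61]
  JekX (TCTT, off=2): starts [4, 36, 84] → cuts [6, 38, 86]

Pooled cuts: [6, 14, 25, 38, 42, 61, 86]

Fragments:
  6→14: 8 bp
  14→25: 11 bp
  25→38: 13 bp
  38→42: 4 bp
  42→61: 19 bp
  61→86: 25 bp
  86→6 (wrap): 105-86+6 = 25 bp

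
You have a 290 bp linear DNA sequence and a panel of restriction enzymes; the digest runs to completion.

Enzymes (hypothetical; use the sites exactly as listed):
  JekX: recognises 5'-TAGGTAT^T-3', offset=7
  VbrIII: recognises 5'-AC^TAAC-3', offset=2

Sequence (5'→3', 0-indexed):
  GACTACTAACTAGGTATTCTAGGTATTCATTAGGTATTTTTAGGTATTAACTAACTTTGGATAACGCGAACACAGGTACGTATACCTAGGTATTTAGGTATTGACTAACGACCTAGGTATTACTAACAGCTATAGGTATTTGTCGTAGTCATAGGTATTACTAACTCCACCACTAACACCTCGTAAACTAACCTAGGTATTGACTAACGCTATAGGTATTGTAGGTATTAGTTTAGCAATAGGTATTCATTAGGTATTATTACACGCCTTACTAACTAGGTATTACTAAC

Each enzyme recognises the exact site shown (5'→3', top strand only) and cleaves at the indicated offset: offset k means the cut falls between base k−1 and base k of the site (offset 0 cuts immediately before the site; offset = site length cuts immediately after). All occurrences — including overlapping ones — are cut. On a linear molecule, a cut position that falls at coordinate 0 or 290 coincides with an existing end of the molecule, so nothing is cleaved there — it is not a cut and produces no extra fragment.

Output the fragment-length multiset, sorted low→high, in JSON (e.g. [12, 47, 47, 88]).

[3,3,3,4,4,4,4,6,8,9,9,10,11,11,11,11,12,12,15,15,15,15,16,18,19,42]

Per-enzyme occurrences:
  JekX (TAGGTATT, off=7): starts [10, 19, 30, 40, 86, 94, 113, 132, 151, 193, 212, 221, 239, 250, 276] → cuts [17, 26, 37, 47, 93, 101, 120, 139, 158, 200, 219, 228, 246, 257, 283]
  VbrIII (ACTAAC, off=2): starts [4, 49, 103, 121, 159, 171, 186, 202, 270, 284] → cuts [6, 51, 105, 123, 161, 173, 188, 204, 272, 286]

Pooled cuts: [6, 17, 26, 37, 47, 51, 93, 101, 105, 120, 123, 139, 158, 161, 173, 188, 200, 204, 219, 228, 246, 257, 272, 283, 286]

Fragments:
  [0,6): 6 bp
  [6,17): 11 bp
  [17,26): 9 bp
  [26,37): 11 bp
  [37,47): 10 bp
  [47,51): 4 bp
  [51,93): 42 bp
  [93,101): 8 bp
  [101,105): 4 bp
  [105,120): 15 bp
  [120,123): 3 bp
  [123,139): 16 bp
  [139,158): 19 bp
  [158,161): 3 bp
  [161,173): 12 bp
  [173,188): 15 bp
  [188,200): 12 bp
  [200,204): 4 bp
  [204,219): 15 bp
  [219,228): 9 bp
  [228,246): 18 bp
  [246,257): 11 bp
  [257,272): 15 bp
  [272,283): 11 bp
  [283,286): 3 bp
  [286,290): 4 bp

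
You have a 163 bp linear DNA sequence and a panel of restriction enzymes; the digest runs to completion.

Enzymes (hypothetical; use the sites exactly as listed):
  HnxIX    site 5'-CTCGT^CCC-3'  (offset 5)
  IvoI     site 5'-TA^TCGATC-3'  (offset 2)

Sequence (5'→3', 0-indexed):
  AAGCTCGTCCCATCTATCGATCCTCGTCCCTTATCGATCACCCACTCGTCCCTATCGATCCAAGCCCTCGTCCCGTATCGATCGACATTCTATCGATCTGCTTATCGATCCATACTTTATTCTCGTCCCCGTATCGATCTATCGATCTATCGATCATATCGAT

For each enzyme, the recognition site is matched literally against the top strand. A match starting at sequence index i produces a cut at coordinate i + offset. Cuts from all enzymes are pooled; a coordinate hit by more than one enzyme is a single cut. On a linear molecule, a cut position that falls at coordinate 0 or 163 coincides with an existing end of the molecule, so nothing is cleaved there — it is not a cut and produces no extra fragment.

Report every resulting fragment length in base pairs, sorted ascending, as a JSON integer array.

[5,6,6,7,8,8,8,8,11,12,14,15,16,17,22]

Site scan:
  HnxIX CTCGTCCC/5: at [3, 22, 44, 66, 121] ⇒ [8, 27, 49, 71, 126]
  IvoI TATCGATC/2: at [14, 31, 52, 75, 90, 102, 131, 139, 147] ⇒ [16, 33, 54, 77, 92, 104, 133, 141, 149]

All cut coordinates (distinct, sorted): [8, 16, 27, 33, 49, 54, 71, 77, 92, 104, 126, 133, 141, 149]

Fragments:
  [0,8): 8 bp
  [8,16): 8 bp
  [16,27): 11 bp
  [27,33): 6 bp
  [33,49): 16 bp
  [49,54): 5 bp
  [54,71): 17 bp
  [71,77): 6 bp
  [77,92): 15 bp
  [92,104): 12 bp
  [104,126): 22 bp
  [126,133): 7 bp
  [133,141): 8 bp
  [141,149): 8 bp
  [149,163): 14 bp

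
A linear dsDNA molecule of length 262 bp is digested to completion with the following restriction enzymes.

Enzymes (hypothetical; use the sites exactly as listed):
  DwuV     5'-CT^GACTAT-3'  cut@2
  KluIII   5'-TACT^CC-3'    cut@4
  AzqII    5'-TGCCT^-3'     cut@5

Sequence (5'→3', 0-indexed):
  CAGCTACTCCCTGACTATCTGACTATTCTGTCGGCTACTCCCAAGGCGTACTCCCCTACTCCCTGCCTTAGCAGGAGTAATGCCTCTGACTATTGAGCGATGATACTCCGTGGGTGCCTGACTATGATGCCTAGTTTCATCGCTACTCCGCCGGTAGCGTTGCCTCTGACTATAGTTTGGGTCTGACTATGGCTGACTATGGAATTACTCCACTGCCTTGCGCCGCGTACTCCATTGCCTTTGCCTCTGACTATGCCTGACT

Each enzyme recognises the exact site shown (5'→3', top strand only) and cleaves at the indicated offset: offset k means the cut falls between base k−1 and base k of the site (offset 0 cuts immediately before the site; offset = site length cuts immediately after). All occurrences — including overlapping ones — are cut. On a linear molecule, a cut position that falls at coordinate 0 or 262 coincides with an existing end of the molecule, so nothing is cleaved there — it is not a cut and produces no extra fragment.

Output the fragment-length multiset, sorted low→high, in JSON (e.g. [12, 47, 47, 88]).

Site scan:
  DwuV CTGACTAT/2: at [10, 18, 85, 117, 165, 182, 192, 246] ⇒ [12, 20, 87, 119, 167, 184, 194, 248]
  KluIII TACTCC/4: at [4, 35, 48, 56, 103, 143, 205, 227] ⇒ [8, 39, 52, 60, 107, 147, 209, 231]
  AzqII TGCCT/5: at [63, 80, 114, 127, 160, 213, 235, 241, 253] ⇒ [68, 85, 119, 132, 165, 218, 240, 246, 258]

All cut coordinates (distinct, sorted): [8, 12, 20, 39, 52, 60, 68, 85, 87, 107, 119, 132, 147, 165, 167, 184, 194, 209, 218, 231, 240, 246, 248, 258]

Fragment lengths:
  [0,8): 8 bp
  [8,12): 4 bp
  [12,20): 8 bp
  [20,39): 19 bp
  [39,52): 13 bp
  [52,60): 8 bp
  [60,68): 8 bp
  [68,85): 17 bp
  [85,87): 2 bp
  [87,107): 20 bp
  [107,119): 12 bp
  [119,132): 13 bp
  [132,147): 15 bp
  [147,165): 18 bp
  [165,167): 2 bp
  [167,184): 17 bp
  [184,194): 10 bp
  [194,209): 15 bp
  [209,218): 9 bp
  [218,231): 13 bp
  [231,240): 9 bp
  [240,246): 6 bp
  [246,248): 2 bp
  [248,258): 10 bp
  [258,262): 4 bp

[2,2,2,4,4,6,8,8,8,8,9,9,10,10,12,13,13,13,15,15,17,17,18,19,20]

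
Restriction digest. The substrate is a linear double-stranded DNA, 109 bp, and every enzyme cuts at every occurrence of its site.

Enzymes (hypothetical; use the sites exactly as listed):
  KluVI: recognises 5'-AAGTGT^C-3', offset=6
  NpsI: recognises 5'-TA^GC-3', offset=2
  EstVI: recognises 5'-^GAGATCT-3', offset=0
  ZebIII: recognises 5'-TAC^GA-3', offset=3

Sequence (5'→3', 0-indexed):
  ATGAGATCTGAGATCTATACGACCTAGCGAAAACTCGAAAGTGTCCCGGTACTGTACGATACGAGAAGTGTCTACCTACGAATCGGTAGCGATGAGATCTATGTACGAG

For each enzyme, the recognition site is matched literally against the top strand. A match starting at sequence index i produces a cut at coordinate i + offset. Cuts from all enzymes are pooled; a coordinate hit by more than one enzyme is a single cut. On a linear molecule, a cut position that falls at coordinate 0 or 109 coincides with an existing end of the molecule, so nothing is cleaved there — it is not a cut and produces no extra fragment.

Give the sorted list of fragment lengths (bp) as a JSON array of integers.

Site scan:
  KluVI (AAGTGTC, off=6): starts [38, 65] → cuts [44, 71]
  NpsI (TAGC, off=2): starts [24, 86] → cuts [26, 88]
  EstVI (GAGATCT, off=0): starts [2, 9, 93] → cuts [2, 9, 93]
  ZebIII (TACGA, off=3): starts [17, 54, 59, 76, 103] → cuts [20, 57, 62, 79, 106]

Pooled cuts: [2, 9, 20, 26, 44, 57, 62, 71, 79, 88, 93, 106]

Fragments:
  [0,2): 2 bp
  [2,9): 7 bp
  [9,20): 11 bp
  [20,26): 6 bp
  [26,44): 18 bp
  [44,57): 13 bp
  [57,62): 5 bp
  [62,71): 9 bp
  [71,79): 8 bp
  [79,88): 9 bp
  [88,93): 5 bp
  [93,106): 13 bp
  [106,109): 3 bp

[2,3,5,5,6,7,8,9,9,11,13,13,18]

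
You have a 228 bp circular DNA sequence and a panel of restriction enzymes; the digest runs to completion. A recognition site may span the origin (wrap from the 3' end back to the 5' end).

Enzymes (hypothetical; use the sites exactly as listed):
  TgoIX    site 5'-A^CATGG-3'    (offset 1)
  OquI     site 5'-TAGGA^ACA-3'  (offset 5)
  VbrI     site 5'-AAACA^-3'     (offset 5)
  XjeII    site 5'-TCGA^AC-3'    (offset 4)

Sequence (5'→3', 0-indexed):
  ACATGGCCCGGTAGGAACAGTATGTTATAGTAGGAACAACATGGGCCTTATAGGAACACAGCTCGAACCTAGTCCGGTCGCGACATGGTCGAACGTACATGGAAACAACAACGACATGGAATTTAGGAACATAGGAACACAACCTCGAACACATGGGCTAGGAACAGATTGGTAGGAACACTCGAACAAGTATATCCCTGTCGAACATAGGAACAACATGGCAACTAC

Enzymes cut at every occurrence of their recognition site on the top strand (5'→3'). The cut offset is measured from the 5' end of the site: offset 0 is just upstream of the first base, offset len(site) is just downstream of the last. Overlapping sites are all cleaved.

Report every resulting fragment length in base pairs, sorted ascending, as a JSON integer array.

[3,4,4,5,7,8,8,8,9,10,11,12,12,13,14,14,15,16,17,19,19]

Per-enzyme occurrences:
  TgoIX (ACATGG, off=1): starts [0, 38, 82, 96, 113, 150, 215] → cuts [1, 39, 83, 97, 114, 151, 216]
  OquI (TAGGAACA, off=5): starts [11, 30, 50, 123, 131, 158, 172, 207] → cuts [16, 35, 55, 128, 136, 163, 177, 212]
  VbrI (AAACA, off=5): starts [102] → cuts [107]
  XjeII (TCGAAC, off=4): starts [62, 88, 144, 181, 200] → cuts [66, 92, 148, 185, 204]

All cut coordinates (distinct, sorted): [1, 16, 35, 39, 55, 66, 83, 92, 97, 107, 114, 128, 136, 148, 151, 163, 177, 185, 204, 212, 216]

Fragments:
  1→16: 15 bp
  16→35: 19 bp
  35→39: 4 bp
  39→55: 16 bp
  55→66: 11 bp
  66→83: 17 bp
  83→92: 9 bp
  92→97: 5 bp
  97→107: 10 bp
  107→114: 7 bp
  114→128: 14 bp
  128→136: 8 bp
  136→148: 12 bp
  148→151: 3 bp
  151→163: 12 bp
  163→177: 14 bp
  177→185: 8 bp
  185→204: 19 bp
  204→212: 8 bp
  212→216: 4 bp
  216→1 (wrap): 228-216+1 = 13 bp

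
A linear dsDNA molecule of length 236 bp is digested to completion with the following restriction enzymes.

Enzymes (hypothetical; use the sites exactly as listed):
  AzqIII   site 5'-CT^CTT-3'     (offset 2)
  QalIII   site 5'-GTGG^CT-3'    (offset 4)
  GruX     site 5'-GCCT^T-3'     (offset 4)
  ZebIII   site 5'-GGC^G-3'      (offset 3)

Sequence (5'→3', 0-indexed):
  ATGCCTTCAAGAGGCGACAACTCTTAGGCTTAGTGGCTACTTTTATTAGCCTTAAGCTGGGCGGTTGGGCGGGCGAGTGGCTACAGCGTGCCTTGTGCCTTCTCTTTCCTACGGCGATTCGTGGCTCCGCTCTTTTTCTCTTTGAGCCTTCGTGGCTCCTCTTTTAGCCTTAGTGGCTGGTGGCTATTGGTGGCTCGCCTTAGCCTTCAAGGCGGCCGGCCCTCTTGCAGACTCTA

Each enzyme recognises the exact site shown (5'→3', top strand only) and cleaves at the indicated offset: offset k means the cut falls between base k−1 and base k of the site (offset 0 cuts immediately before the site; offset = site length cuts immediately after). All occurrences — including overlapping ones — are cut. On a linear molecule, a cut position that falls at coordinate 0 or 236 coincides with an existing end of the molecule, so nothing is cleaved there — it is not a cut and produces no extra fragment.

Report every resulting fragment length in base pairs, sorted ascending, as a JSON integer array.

Per-enzyme occurrences:
  AzqIII (CTCTT, off=2): starts [20, 101, 129, 137, 158, 221] → cuts [22, 103, 131, 139, 160, 223]
  QalIII (GTGGCT, off=4): starts [32, 76, 120, 151, 172, 179, 189] → cuts [36, 80, 124, 155, 176, 183, 193]
  GruX (GCCTT, off=4): starts [2, 48, 89, 96, 145, 166, 196, 202] → cuts [6, 52, 93, 100, 149, 170, 200, 206]
  ZebIII (GGCG, off=3): starts [12, 59, 67, 71, 112, 210] → cuts [15, 62, 70, 74, 115, 213]

All cut coordinates (distinct, sorted): [6, 15, 22, 36, 52, 62, 70, 74, 80, 93, 100, 103, 115, 124, 131, 139, 149, 155, 160, 170, 176, 183, 193, 200, 206, 213, 223]

Fragment lengths:
  [0,6): 6 bp
  [6,15): 9 bp
  [15,22): 7 bp
  [22,36): 14 bp
  [36,52): 16 bp
  [52,62): 10 bp
  [62,70): 8 bp
  [70,74): 4 bp
  [74,80): 6 bp
  [80,93): 13 bp
  [93,100): 7 bp
  [100,103): 3 bp
  [103,115): 12 bp
  [115,124): 9 bp
  [124,131): 7 bp
  [131,139): 8 bp
  [139,149): 10 bp
  [149,155): 6 bp
  [155,160): 5 bp
  [160,170): 10 bp
  [170,176): 6 bp
  [176,183): 7 bp
  [183,193): 10 bp
  [193,200): 7 bp
  [200,206): 6 bp
  [206,213): 7 bp
  [213,223): 10 bp
  [223,236): 13 bp

[3,4,5,6,6,6,6,6,7,7,7,7,7,7,8,8,9,9,10,10,10,10,10,12,13,13,14,16]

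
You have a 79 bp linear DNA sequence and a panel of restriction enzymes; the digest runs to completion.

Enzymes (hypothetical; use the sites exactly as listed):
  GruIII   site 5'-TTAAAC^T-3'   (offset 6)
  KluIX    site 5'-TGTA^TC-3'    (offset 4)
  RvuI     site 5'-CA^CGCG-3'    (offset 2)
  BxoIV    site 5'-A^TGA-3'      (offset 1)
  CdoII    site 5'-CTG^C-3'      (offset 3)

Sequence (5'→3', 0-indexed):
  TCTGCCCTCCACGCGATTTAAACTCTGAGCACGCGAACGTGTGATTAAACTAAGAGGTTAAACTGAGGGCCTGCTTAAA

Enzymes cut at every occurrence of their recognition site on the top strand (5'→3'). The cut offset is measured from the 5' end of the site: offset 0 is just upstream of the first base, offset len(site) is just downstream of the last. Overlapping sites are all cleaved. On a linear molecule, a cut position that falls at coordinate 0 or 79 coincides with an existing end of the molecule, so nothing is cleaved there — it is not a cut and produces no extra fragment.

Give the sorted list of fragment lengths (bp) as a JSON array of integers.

[4,6,7,8,10,12,13,19]

Site scan:
  GruIII (TTAAACT, off=6): starts [17, 44, 57] → cuts [23, 50, 63]
  KluIX (TGTATC, off=4): no sites
  RvuI (CACGCG, off=2): starts [9, 29] → cuts [11, 31]
  BxoIV (ATGA, off=1): no sites
  CdoII (CTGC, off=3): starts [1, 70] → cuts [4, 73]

All cut coordinates (distinct, sorted): [4, 11, 23, 31, 50, 63, 73]

Fragment lengths:
  [0,4): 4 bp
  [4,11): 7 bp
  [11,23): 12 bp
  [23,31): 8 bp
  [31,50): 19 bp
  [50,63): 13 bp
  [63,73): 10 bp
  [73,79): 6 bp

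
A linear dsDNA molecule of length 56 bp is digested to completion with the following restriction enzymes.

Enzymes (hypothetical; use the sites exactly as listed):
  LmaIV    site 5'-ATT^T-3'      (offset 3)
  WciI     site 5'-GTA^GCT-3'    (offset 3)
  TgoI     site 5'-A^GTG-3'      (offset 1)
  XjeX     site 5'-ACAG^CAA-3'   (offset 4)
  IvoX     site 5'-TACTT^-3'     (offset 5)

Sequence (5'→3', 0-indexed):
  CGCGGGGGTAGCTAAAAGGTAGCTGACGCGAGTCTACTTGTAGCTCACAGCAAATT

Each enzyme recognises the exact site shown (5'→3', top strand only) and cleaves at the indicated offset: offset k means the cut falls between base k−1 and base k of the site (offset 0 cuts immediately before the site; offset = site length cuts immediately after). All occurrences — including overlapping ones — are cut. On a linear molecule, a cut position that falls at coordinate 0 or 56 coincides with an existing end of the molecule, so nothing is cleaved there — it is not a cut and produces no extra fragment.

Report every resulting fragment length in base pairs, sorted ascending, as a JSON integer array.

[3,6,8,10,11,18]

Per-enzyme occurrences:
  LmaIV (ATTT, off=3): no sites
  WciI (GTAGCT, off=3): starts [7, 18, 39] → cuts [10, 21, 42]
  TgoI (AGTG, off=1): no sites
  XjeX (ACAGCAA, off=4): starts [46] → cuts [50]
  IvoX (TACTT, off=5): starts [34] → cuts [39]

Pooled cuts: [10, 21, 39, 42, 50]

Fragment lengths:
  [0,10): 10 bp
  [10,21): 11 bp
  [21,39): 18 bp
  [39,42): 3 bp
  [42,50): 8 bp
  [50,56): 6 bp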